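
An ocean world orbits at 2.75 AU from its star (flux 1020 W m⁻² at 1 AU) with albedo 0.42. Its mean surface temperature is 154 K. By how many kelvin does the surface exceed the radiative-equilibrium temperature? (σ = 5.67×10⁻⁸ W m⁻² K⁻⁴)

S = 1020/2.75² = 134.9 W m⁻².
T_eq = [S(1−A)/(4σ)]^(1/4) = [134.9×0.58/(4×5.67×10⁻⁸)]^(1/4) = 136.3 K.
ΔT = T_surf − T_eq = 154 − 136.3.

ΔT ≈ 17.7 K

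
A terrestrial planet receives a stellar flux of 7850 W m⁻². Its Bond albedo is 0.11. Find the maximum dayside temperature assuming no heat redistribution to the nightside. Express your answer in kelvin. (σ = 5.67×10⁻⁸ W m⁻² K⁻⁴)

With no redistribution each surface element balances locally: S(1−A) = σT⁴.
T = [7850 × 0.89 / 5.67×10⁻⁸]^(1/4) = (1.23×10¹¹)^(1/4) = 592 K.

T_ss ≈ 592 K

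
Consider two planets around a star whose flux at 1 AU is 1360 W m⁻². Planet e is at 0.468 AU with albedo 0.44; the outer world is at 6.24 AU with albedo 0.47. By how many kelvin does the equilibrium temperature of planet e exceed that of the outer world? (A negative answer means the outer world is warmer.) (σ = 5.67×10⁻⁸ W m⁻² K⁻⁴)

T_eq = [S₀(1−A)/(4σd²)]^(1/4), so T ∝ (1−A)^(1/4) / √d.
T₁ = [1360×0.56/(4×5.67×10⁻⁸×0.468²)]^(1/4) = 351.88 K.
T₂ = [1360×0.53/(4×5.67×10⁻⁸×6.24²)]^(1/4) = 95.05 K.

ΔT ≈ 256.8 K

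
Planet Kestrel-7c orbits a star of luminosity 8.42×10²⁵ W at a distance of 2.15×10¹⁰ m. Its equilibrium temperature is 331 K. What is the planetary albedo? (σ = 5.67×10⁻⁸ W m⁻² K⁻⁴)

A ≈ 0.81

Flux: S = L/(4πd²) = 8.42×10²⁵/(4π×(2.15×10¹⁰)²) = 1.45×10⁴ W m⁻².
From T_eq⁴ = S(1−A)/(4σ): 1−A = 4σT_eq⁴/S.
1−A = 4 × 5.67×10⁻⁸ × (331)⁴ / 1.45×10⁴ = 0.188.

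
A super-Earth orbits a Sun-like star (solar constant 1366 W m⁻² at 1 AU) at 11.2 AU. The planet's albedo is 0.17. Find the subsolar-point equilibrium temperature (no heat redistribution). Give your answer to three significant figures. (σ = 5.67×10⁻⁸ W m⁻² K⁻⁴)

T_ss ≈ 112 K

Flux at 11.2 AU: S = 1366/11.2² = 10.9 W m⁻².
At the subsolar point the surface absorbs S(1−A) and emits σT⁴ per unit area — no factor of 4, since only the local patch is in balance.
T = [10.9 × 0.83 / 5.67×10⁻⁸]^(1/4) = (1.59×10⁸)^(1/4) = 112 K.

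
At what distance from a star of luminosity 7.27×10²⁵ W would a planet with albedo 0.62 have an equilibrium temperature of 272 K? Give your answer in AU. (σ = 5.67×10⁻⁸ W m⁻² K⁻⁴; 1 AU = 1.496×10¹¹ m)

d ≈ 0.281 AU

From T_eq⁴ = L(1−A)/(16πσd²): d = √[L(1−A)/(16πσT_eq⁴)].
d = √[7.27×10²⁵ × 0.38 / (16π × 5.67×10⁻⁸ × (272)⁴)] = 4.21×10¹⁰ m = 0.281 AU.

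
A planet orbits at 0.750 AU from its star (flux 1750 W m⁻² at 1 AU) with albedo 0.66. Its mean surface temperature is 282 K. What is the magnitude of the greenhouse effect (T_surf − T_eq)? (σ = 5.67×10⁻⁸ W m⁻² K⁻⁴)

ΔT ≈ 20.7 K

S = 1750/0.750² = 3111 W m⁻².
T_eq = [S(1−A)/(4σ)]^(1/4) = [3111×0.34/(4×5.67×10⁻⁸)]^(1/4) = 261.3 K.
ΔT = T_surf − T_eq = 282 − 261.3.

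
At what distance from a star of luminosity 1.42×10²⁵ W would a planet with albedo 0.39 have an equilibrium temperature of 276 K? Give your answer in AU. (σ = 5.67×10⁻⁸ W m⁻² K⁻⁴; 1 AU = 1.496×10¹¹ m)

From T_eq⁴ = L(1−A)/(16πσd²): d = √[L(1−A)/(16πσT_eq⁴)].
d = √[1.42×10²⁵ × 0.61 / (16π × 5.67×10⁻⁸ × (276)⁴)] = 2.29×10¹⁰ m = 0.153 AU.

d ≈ 0.153 AU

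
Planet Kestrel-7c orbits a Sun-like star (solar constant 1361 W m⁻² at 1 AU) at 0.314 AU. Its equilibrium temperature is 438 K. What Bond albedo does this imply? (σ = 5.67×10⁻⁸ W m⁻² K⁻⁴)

A ≈ 0.40

Flux at 0.314 AU: S = 1361/0.314² = 1.38×10⁴ W m⁻².
From T_eq⁴ = S(1−A)/(4σ): 1−A = 4σT_eq⁴/S.
1−A = 4 × 5.67×10⁻⁸ × (438)⁴ / 1.38×10⁴ = 0.605.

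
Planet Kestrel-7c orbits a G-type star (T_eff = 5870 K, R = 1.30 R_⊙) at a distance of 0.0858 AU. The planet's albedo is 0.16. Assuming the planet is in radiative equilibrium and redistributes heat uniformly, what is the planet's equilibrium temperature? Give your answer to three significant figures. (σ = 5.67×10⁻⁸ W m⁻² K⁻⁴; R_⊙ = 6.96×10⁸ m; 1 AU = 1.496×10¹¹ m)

R_⋆ = 1.30 × 6.96×10⁸ = 9.05×10⁸ m.
d = 0.0858 AU = 1.28×10¹⁰ m.
L = 4πR_⋆²σT_⋆⁴ = 4π(9.05×10⁸)² × 5.67×10⁻⁸ × (5870)⁴ = 6.93×10²⁶ W.
S = L/(4πd²) = 3.35×10⁵ W m⁻².
Energy balance: absorbed = emitted ⇒ πR²·S(1−A) = 4πR²·σT_eq⁴, so T_eq⁴ = S(1−A)/(4σ).
T_eq = [3.35×10⁵ × 0.84 / (4 × 5.67×10⁻⁸)]^(1/4) = (1.24×10¹²)^(1/4) = 1060 K.

T_eq ≈ 1060 K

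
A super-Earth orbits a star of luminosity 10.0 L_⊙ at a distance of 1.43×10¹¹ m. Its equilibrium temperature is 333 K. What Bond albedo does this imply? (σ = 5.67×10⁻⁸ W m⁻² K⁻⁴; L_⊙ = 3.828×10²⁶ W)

A ≈ 0.81

L = 10.0 × 3.828×10²⁶ = 3.83×10²⁷ W.
Flux: S = L/(4πd²) = 3.83×10²⁷/(4π×(1.43×10¹¹)²) = 1.49×10⁴ W m⁻².
From T_eq⁴ = S(1−A)/(4σ): 1−A = 4σT_eq⁴/S.
1−A = 4 × 5.67×10⁻⁸ × (333)⁴ / 1.49×10⁴ = 0.187.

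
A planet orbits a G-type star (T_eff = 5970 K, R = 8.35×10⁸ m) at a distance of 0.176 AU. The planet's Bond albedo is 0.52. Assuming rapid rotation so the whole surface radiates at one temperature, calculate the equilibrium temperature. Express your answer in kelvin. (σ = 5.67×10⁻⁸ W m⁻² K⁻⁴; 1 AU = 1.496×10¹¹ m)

T_eq ≈ 626 K

d = 0.176 AU = 2.63×10¹⁰ m.
L = 4πR_⋆²σT_⋆⁴ = 4π(8.35×10⁸)² × 5.67×10⁻⁸ × (5970)⁴ = 6.31×10²⁶ W.
S = L/(4πd²) = 7.24×10⁴ W m⁻².
Energy balance: absorbed = emitted ⇒ πR²·S(1−A) = 4πR²·σT_eq⁴, so T_eq⁴ = S(1−A)/(4σ).
T_eq = [7.24×10⁴ × 0.48 / (4 × 5.67×10⁻⁸)]^(1/4) = (1.53×10¹¹)^(1/4) = 626 K.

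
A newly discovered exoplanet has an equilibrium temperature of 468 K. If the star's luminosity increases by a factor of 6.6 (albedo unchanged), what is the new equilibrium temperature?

T_eq ≈ 750 K

T_eq ∝ L^(1/4) · d^(−1/2).
T′ = 468 × 6.6^(1/4) = 750 K.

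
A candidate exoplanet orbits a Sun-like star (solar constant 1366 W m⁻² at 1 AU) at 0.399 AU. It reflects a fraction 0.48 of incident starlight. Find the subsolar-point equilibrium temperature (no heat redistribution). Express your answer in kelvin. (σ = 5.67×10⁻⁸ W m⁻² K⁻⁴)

Flux at 0.399 AU: S = 1366/0.399² = 8580 W m⁻².
At the subsolar point the surface absorbs S(1−A) and emits σT⁴ per unit area — no factor of 4, since only the local patch is in balance.
T = [8580 × 0.52 / 5.67×10⁻⁸]^(1/4) = (7.87×10¹⁰)^(1/4) = 530 K.

T_ss ≈ 530 K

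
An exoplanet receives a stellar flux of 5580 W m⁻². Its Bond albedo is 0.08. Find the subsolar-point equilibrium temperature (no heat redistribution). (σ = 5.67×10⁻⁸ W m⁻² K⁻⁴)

At the subsolar point the surface absorbs S(1−A) and emits σT⁴ per unit area — no factor of 4, since only the local patch is in balance.
T = [5580 × 0.92 / 5.67×10⁻⁸]^(1/4) = (9.05×10¹⁰)^(1/4) = 549 K.

T_ss ≈ 549 K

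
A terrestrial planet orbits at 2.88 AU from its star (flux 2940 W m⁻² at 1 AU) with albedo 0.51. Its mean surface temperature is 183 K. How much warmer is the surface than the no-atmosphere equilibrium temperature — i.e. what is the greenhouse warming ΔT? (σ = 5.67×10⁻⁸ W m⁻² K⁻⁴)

S = 2940/2.88² = 354.5 W m⁻².
T_eq = [S(1−A)/(4σ)]^(1/4) = [354.5×0.49/(4×5.67×10⁻⁸)]^(1/4) = 166.4 K.
ΔT = T_surf − T_eq = 183 − 166.4.

ΔT ≈ 16.6 K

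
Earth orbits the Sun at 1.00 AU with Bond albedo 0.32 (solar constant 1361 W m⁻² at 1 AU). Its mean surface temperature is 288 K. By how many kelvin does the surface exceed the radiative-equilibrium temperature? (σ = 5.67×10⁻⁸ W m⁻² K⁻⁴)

ΔT ≈ 35.3 K

S = 1361/1.00² = 1361 W m⁻².
T_eq = [S(1−A)/(4σ)]^(1/4) = [1361×0.68/(4×5.67×10⁻⁸)]^(1/4) = 252.7 K.
ΔT = T_surf − T_eq = 288 − 252.7.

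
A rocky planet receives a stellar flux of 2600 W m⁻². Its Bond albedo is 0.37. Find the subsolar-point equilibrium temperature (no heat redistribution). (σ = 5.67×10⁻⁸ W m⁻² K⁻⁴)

At the subsolar point the surface absorbs S(1−A) and emits σT⁴ per unit area — no factor of 4, since only the local patch is in balance.
T = [2600 × 0.63 / 5.67×10⁻⁸]^(1/4) = (2.89×10¹⁰)^(1/4) = 412 K.

T_ss ≈ 412 K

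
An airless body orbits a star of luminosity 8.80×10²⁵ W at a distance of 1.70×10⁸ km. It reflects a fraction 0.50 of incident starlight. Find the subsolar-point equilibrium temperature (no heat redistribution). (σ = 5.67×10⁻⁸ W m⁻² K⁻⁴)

T_ss ≈ 215 K

d = 1.70×10⁸ km = 1.70×10¹¹ m.
Flux: S = L/(4πd²) = 8.80×10²⁵/(4π×(1.70×10¹¹)²) = 242 W m⁻².
At the subsolar point the surface absorbs S(1−A) and emits σT⁴ per unit area — no factor of 4, since only the local patch is in balance.
T = [242 × 0.50 / 5.67×10⁻⁸]^(1/4) = (2.14×10⁹)^(1/4) = 215 K.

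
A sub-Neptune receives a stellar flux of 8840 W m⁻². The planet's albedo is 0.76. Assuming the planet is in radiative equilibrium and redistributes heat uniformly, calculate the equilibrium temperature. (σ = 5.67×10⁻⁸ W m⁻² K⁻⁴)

T_eq ≈ 311 K

Energy balance: absorbed = emitted ⇒ πR²·S(1−A) = 4πR²·σT_eq⁴, so T_eq⁴ = S(1−A)/(4σ).
T_eq = [8840 × 0.24 / (4 × 5.67×10⁻⁸)]^(1/4) = (9.35×10⁹)^(1/4) = 311 K.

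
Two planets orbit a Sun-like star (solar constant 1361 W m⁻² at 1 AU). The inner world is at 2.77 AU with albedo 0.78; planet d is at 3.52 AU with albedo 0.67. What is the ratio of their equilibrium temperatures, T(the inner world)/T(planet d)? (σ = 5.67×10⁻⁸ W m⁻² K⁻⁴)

T_eq = [S₀(1−A)/(4σd²)]^(1/4), so T ∝ (1−A)^(1/4) / √d.
T₁ = [1361×0.22/(4×5.67×10⁻⁸×2.77²)]^(1/4) = 114.53 K.
T₂ = [1361×0.33/(4×5.67×10⁻⁸×3.52²)]^(1/4) = 112.44 K.

T₁/T₂ ≈ 1.019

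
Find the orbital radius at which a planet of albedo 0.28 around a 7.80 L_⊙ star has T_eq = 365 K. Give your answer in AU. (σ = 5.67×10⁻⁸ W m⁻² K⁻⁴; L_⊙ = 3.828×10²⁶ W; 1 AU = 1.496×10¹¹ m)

d ≈ 1.38 AU

L = 7.80 × 3.828×10²⁶ = 2.99×10²⁷ W.
From T_eq⁴ = L(1−A)/(16πσd²): d = √[L(1−A)/(16πσT_eq⁴)].
d = √[2.99×10²⁷ × 0.72 / (16π × 5.67×10⁻⁸ × (365)⁴)] = 2.06×10¹¹ m = 1.38 AU.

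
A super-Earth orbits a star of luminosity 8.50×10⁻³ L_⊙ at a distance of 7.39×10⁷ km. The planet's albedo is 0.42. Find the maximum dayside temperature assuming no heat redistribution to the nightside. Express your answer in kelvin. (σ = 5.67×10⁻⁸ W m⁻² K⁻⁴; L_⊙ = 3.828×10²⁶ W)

T_ss ≈ 148 K

d = 7.39×10⁷ km = 7.39×10¹⁰ m.
L = 8.50×10⁻³ × 3.828×10²⁶ = 3.25×10²⁴ W.
Flux: S = L/(4πd²) = 3.25×10²⁴/(4π×(7.39×10¹⁰)²) = 47.4 W m⁻².
With no redistribution each surface element balances locally: S(1−A) = σT⁴.
T = [47.4 × 0.58 / 5.67×10⁻⁸]^(1/4) = (4.85×10⁸)^(1/4) = 148 K.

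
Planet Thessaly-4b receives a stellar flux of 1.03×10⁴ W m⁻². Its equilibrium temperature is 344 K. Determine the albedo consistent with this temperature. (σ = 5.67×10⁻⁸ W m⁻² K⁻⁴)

A ≈ 0.69

From T_eq⁴ = S(1−A)/(4σ): 1−A = 4σT_eq⁴/S.
1−A = 4 × 5.67×10⁻⁸ × (344)⁴ / 1.03×10⁴ = 0.308.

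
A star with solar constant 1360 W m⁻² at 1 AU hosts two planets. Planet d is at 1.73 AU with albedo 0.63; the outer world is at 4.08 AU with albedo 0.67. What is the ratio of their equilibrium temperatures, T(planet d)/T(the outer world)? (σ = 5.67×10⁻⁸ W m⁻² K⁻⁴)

T₁/T₂ ≈ 1.580

T_eq = [S₀(1−A)/(4σd²)]^(1/4), so T ∝ (1−A)^(1/4) / √d.
T₁ = [1360×0.37/(4×5.67×10⁻⁸×1.73²)]^(1/4) = 165.01 K.
T₂ = [1360×0.33/(4×5.67×10⁻⁸×4.08²)]^(1/4) = 104.42 K.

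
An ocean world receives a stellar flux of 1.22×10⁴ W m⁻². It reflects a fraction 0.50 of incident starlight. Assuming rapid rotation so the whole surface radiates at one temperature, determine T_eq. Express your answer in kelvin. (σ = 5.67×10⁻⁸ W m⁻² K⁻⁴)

Energy balance: absorbed = emitted ⇒ πR²·S(1−A) = 4πR²·σT_eq⁴, so T_eq⁴ = S(1−A)/(4σ).
T_eq = [1.22×10⁴ × 0.50 / (4 × 5.67×10⁻⁸)]^(1/4) = (2.69×10¹⁰)^(1/4) = 405 K.

T_eq ≈ 405 K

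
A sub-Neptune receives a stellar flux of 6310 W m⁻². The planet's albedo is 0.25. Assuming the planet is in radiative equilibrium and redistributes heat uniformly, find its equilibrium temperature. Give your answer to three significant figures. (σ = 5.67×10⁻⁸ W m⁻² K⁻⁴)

T_eq ≈ 380 K

Energy balance: absorbed = emitted ⇒ πR²·S(1−A) = 4πR²·σT_eq⁴, so T_eq⁴ = S(1−A)/(4σ).
T_eq = [6310 × 0.75 / (4 × 5.67×10⁻⁸)]^(1/4) = (2.09×10¹⁰)^(1/4) = 380 K.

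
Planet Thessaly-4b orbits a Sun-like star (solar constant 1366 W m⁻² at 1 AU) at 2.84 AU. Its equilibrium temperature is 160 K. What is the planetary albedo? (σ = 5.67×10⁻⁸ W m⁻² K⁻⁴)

Flux at 2.84 AU: S = 1366/2.84² = 169 W m⁻².
From T_eq⁴ = S(1−A)/(4σ): 1−A = 4σT_eq⁴/S.
1−A = 4 × 5.67×10⁻⁸ × (160)⁴ / 169 = 0.878.

A ≈ 0.12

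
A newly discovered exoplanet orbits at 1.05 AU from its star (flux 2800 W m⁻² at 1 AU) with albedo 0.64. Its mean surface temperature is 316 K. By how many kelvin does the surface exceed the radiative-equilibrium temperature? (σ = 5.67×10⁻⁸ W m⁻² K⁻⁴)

ΔT ≈ 64.0 K

S = 2800/1.05² = 2540 W m⁻².
T_eq = [S(1−A)/(4σ)]^(1/4) = [2540×0.36/(4×5.67×10⁻⁸)]^(1/4) = 252.0 K.
ΔT = T_surf − T_eq = 316 − 252.0.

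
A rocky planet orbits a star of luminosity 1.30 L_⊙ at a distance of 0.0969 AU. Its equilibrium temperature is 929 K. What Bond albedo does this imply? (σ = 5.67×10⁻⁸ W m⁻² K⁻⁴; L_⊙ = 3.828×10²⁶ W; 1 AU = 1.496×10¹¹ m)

A ≈ 0.10

d = 0.0969 AU = 1.45×10¹⁰ m.
L = 1.30 × 3.828×10²⁶ = 4.98×10²⁶ W.
Flux: S = L/(4πd²) = 4.98×10²⁶/(4π×(1.45×10¹⁰)²) = 1.88×10⁵ W m⁻².
From T_eq⁴ = S(1−A)/(4σ): 1−A = 4σT_eq⁴/S.
1−A = 4 × 5.67×10⁻⁸ × (929)⁴ / 1.88×10⁵ = 0.896.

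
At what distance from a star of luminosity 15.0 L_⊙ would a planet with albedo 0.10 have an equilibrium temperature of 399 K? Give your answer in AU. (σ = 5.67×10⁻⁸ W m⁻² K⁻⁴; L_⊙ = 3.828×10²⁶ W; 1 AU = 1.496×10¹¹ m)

d ≈ 1.79 AU

L = 15.0 × 3.828×10²⁶ = 5.74×10²⁷ W.
From T_eq⁴ = L(1−A)/(16πσd²): d = √[L(1−A)/(16πσT_eq⁴)].
d = √[5.74×10²⁷ × 0.90 / (16π × 5.67×10⁻⁸ × (399)⁴)] = 2.67×10¹¹ m = 1.79 AU.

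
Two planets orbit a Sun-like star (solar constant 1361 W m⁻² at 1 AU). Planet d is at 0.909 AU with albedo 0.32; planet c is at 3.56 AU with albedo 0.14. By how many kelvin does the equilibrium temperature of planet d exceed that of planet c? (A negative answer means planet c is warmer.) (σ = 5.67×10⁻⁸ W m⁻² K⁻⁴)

T_eq = [S₀(1−A)/(4σd²)]^(1/4), so T ∝ (1−A)^(1/4) / √d.
T₁ = [1361×0.68/(4×5.67×10⁻⁸×0.909²)]^(1/4) = 265.09 K.
T₂ = [1361×0.86/(4×5.67×10⁻⁸×3.56²)]^(1/4) = 142.05 K.

ΔT ≈ 123.0 K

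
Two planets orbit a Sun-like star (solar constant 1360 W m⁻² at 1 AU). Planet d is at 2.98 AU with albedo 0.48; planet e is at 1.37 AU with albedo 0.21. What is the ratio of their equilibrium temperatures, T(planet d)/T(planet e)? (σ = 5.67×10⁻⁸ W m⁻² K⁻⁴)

T_eq = [S₀(1−A)/(4σd²)]^(1/4), so T ∝ (1−A)^(1/4) / √d.
T₁ = [1360×0.52/(4×5.67×10⁻⁸×2.98²)]^(1/4) = 136.89 K.
T₂ = [1360×0.79/(4×5.67×10⁻⁸×1.37²)]^(1/4) = 224.14 K.

T₁/T₂ ≈ 0.611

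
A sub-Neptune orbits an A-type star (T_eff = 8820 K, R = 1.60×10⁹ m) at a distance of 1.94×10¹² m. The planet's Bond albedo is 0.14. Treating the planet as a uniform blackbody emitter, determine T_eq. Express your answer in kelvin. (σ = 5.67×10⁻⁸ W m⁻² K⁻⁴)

T_eq ≈ 172 K

L = 4πR_⋆²σT_⋆⁴ = 4π(1.60×10⁹)² × 5.67×10⁻⁸ × (8820)⁴ = 1.10×10²⁸ W.
S = L/(4πd²) = 233 W m⁻².
Energy balance: absorbed = emitted ⇒ πR²·S(1−A) = 4πR²·σT_eq⁴, so T_eq⁴ = S(1−A)/(4σ).
T_eq = [233 × 0.86 / (4 × 5.67×10⁻⁸)]^(1/4) = (8.85×10⁸)^(1/4) = 172 K.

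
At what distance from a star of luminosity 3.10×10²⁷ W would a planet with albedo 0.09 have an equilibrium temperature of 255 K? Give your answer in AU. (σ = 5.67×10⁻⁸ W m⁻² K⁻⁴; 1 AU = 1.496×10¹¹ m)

d ≈ 3.23 AU

From T_eq⁴ = L(1−A)/(16πσd²): d = √[L(1−A)/(16πσT_eq⁴)].
d = √[3.10×10²⁷ × 0.91 / (16π × 5.67×10⁻⁸ × (255)⁴)] = 4.84×10¹¹ m = 3.23 AU.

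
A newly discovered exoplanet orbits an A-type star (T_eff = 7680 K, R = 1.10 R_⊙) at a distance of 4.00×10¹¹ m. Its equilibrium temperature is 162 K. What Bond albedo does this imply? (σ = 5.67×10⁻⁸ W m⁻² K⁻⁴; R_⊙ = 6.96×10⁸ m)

A ≈ 0.78

R_⋆ = 1.10 × 6.96×10⁸ = 7.66×10⁸ m.
L = 4πR_⋆²σT_⋆⁴ = 4π(7.66×10⁸)² × 5.67×10⁻⁸ × (7680)⁴ = 1.45×10²⁷ W.
S = L/(4πd²) = 723 W m⁻².
From T_eq⁴ = S(1−A)/(4σ): 1−A = 4σT_eq⁴/S.
1−A = 4 × 5.67×10⁻⁸ × (162)⁴ / 723 = 0.216.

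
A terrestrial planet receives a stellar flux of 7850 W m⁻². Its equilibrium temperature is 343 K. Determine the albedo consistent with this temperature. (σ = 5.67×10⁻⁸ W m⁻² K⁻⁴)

From T_eq⁴ = S(1−A)/(4σ): 1−A = 4σT_eq⁴/S.
1−A = 4 × 5.67×10⁻⁸ × (343)⁴ / 7850 = 0.400.

A ≈ 0.60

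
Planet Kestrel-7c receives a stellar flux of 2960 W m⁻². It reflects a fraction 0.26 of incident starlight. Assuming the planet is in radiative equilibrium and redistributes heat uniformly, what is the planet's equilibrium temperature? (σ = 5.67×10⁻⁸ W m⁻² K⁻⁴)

T_eq ≈ 313 K

Energy balance: absorbed = emitted ⇒ πR²·S(1−A) = 4πR²·σT_eq⁴, so T_eq⁴ = S(1−A)/(4σ).
T_eq = [2960 × 0.74 / (4 × 5.67×10⁻⁸)]^(1/4) = (9.66×10⁹)^(1/4) = 313 K.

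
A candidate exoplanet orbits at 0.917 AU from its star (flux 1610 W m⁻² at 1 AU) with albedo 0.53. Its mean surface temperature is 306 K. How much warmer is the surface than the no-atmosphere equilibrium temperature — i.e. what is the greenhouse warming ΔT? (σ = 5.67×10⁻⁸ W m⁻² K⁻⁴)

ΔT ≈ 55.0 K

S = 1610/0.917² = 1915 W m⁻².
T_eq = [S(1−A)/(4σ)]^(1/4) = [1915×0.47/(4×5.67×10⁻⁸)]^(1/4) = 251.0 K.
ΔT = T_surf − T_eq = 306 − 251.0.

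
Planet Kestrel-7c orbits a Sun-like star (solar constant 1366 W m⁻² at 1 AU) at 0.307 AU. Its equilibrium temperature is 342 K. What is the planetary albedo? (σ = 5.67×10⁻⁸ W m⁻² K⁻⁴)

Flux at 0.307 AU: S = 1366/0.307² = 1.45×10⁴ W m⁻².
From T_eq⁴ = S(1−A)/(4σ): 1−A = 4σT_eq⁴/S.
1−A = 4 × 5.67×10⁻⁸ × (342)⁴ / 1.45×10⁴ = 0.214.

A ≈ 0.79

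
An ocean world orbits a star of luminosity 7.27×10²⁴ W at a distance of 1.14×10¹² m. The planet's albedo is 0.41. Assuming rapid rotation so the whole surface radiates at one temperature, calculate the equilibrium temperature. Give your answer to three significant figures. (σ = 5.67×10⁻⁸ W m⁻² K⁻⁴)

Flux: S = L/(4πd²) = 7.27×10²⁴/(4π×(1.14×10¹²)²) = 0.445 W m⁻².
Energy balance: absorbed = emitted ⇒ πR²·S(1−A) = 4πR²·σT_eq⁴, so T_eq⁴ = S(1−A)/(4σ).
T_eq = [0.445 × 0.59 / (4 × 5.67×10⁻⁸)]^(1/4) = (1.16×10⁶)^(1/4) = 32.8 K.

T_eq ≈ 32.8 K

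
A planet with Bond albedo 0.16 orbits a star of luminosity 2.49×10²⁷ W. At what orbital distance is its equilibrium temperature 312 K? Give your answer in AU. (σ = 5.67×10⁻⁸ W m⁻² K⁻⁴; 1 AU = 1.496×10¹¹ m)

d ≈ 1.86 AU

From T_eq⁴ = L(1−A)/(16πσd²): d = √[L(1−A)/(16πσT_eq⁴)].
d = √[2.49×10²⁷ × 0.84 / (16π × 5.67×10⁻⁸ × (312)⁴)] = 2.78×10¹¹ m = 1.86 AU.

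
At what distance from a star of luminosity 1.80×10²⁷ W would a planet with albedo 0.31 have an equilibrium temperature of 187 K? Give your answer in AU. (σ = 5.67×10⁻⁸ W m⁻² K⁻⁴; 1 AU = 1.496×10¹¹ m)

d ≈ 3.99 AU

From T_eq⁴ = L(1−A)/(16πσd²): d = √[L(1−A)/(16πσT_eq⁴)].
d = √[1.80×10²⁷ × 0.69 / (16π × 5.67×10⁻⁸ × (187)⁴)] = 5.97×10¹¹ m = 3.99 AU.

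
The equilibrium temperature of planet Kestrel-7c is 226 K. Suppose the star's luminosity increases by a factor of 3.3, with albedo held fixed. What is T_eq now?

T_eq ∝ L^(1/4) · d^(−1/2).
T′ = 226 × 3.3^(1/4) = 305 K.

T_eq ≈ 305 K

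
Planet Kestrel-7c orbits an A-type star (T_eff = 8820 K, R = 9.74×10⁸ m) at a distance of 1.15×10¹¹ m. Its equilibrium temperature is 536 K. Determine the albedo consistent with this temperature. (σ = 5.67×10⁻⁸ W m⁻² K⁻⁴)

A ≈ 0.24

L = 4πR_⋆²σT_⋆⁴ = 4π(9.74×10⁸)² × 5.67×10⁻⁸ × (8820)⁴ = 4.09×10²⁷ W.
S = L/(4πd²) = 2.46×10⁴ W m⁻².
From T_eq⁴ = S(1−A)/(4σ): 1−A = 4σT_eq⁴/S.
1−A = 4 × 5.67×10⁻⁸ × (536)⁴ / 2.46×10⁴ = 0.761.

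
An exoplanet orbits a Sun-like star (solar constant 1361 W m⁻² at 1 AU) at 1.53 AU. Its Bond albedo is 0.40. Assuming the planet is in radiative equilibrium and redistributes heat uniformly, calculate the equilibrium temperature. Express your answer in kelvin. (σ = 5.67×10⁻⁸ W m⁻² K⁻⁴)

T_eq ≈ 198 K

Flux at 1.53 AU: S = 1361/1.53² = 581 W m⁻².
Energy balance: absorbed = emitted ⇒ πR²·S(1−A) = 4πR²·σT_eq⁴, so T_eq⁴ = S(1−A)/(4σ).
T_eq = [581 × 0.60 / (4 × 5.67×10⁻⁸)]^(1/4) = (1.54×10⁹)^(1/4) = 198 K.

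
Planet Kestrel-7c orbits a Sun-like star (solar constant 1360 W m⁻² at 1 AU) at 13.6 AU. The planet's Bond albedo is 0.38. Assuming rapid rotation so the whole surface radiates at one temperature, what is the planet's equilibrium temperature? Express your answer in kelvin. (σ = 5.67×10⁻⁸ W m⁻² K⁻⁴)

T_eq ≈ 67.0 K

Flux at 13.6 AU: S = 1360/13.6² = 7.35 W m⁻².
Energy balance: absorbed = emitted ⇒ πR²·S(1−A) = 4πR²·σT_eq⁴, so T_eq⁴ = S(1−A)/(4σ).
T_eq = [7.35 × 0.62 / (4 × 5.67×10⁻⁸)]^(1/4) = (2.01×10⁷)^(1/4) = 67.0 K.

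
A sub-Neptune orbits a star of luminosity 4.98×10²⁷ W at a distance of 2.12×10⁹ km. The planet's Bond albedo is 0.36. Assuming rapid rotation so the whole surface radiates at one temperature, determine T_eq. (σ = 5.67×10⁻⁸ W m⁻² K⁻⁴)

d = 2.12×10⁹ km = 2.12×10¹² m.
Flux: S = L/(4πd²) = 4.98×10²⁷/(4π×(2.12×10¹²)²) = 88.2 W m⁻².
Energy balance: absorbed = emitted ⇒ πR²·S(1−A) = 4πR²·σT_eq⁴, so T_eq⁴ = S(1−A)/(4σ).
T_eq = [88.2 × 0.64 / (4 × 5.67×10⁻⁸)]^(1/4) = (2.49×10⁸)^(1/4) = 126 K.

T_eq ≈ 126 K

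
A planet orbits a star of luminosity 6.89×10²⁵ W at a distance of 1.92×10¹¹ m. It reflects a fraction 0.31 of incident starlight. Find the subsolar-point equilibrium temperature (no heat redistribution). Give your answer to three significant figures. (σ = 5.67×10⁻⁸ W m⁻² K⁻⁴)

Flux: S = L/(4πd²) = 6.89×10²⁵/(4π×(1.92×10¹¹)²) = 149 W m⁻².
At the subsolar point the surface absorbs S(1−A) and emits σT⁴ per unit area — no factor of 4, since only the local patch is in balance.
T = [149 × 0.69 / 5.67×10⁻⁸]^(1/4) = (1.81×10⁹)^(1/4) = 206 K.

T_ss ≈ 206 K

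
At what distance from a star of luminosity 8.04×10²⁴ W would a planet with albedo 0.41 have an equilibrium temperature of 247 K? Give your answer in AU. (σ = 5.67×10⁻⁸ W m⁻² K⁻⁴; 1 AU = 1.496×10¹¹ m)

From T_eq⁴ = L(1−A)/(16πσd²): d = √[L(1−A)/(16πσT_eq⁴)].
d = √[8.04×10²⁴ × 0.59 / (16π × 5.67×10⁻⁸ × (247)⁴)] = 2.11×10¹⁰ m = 0.141 AU.

d ≈ 0.141 AU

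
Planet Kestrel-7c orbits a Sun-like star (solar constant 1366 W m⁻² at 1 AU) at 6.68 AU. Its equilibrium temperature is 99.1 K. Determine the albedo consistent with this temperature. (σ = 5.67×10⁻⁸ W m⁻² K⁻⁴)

Flux at 6.68 AU: S = 1366/6.68² = 30.6 W m⁻².
From T_eq⁴ = S(1−A)/(4σ): 1−A = 4σT_eq⁴/S.
1−A = 4 × 5.67×10⁻⁸ × (99.1)⁴ / 30.6 = 0.715.

A ≈ 0.29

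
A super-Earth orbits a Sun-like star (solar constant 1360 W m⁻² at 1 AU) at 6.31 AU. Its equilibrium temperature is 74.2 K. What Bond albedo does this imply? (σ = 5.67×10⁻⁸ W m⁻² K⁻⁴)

Flux at 6.31 AU: S = 1360/6.31² = 34.2 W m⁻².
From T_eq⁴ = S(1−A)/(4σ): 1−A = 4σT_eq⁴/S.
1−A = 4 × 5.67×10⁻⁸ × (74.2)⁴ / 34.2 = 0.201.

A ≈ 0.80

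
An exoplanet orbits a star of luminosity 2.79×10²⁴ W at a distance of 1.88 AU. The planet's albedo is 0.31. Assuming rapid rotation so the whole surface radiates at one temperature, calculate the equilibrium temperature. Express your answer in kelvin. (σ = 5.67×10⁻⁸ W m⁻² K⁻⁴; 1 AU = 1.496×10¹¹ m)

d = 1.88 AU = 2.81×10¹¹ m.
Flux: S = L/(4πd²) = 2.79×10²⁴/(4π×(2.81×10¹¹)²) = 2.81 W m⁻².
Energy balance: absorbed = emitted ⇒ πR²·S(1−A) = 4πR²·σT_eq⁴, so T_eq⁴ = S(1−A)/(4σ).
T_eq = [2.81 × 0.69 / (4 × 5.67×10⁻⁸)]^(1/4) = (8.54×10⁶)^(1/4) = 54.1 K.

T_eq ≈ 54.1 K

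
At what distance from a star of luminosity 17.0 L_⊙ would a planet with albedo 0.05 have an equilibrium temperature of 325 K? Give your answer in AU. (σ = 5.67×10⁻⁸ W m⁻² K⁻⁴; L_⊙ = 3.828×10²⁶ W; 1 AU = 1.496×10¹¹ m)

L = 17.0 × 3.828×10²⁶ = 6.51×10²⁷ W.
From T_eq⁴ = L(1−A)/(16πσd²): d = √[L(1−A)/(16πσT_eq⁴)].
d = √[6.51×10²⁷ × 0.95 / (16π × 5.67×10⁻⁸ × (325)⁴)] = 4.41×10¹¹ m = 2.95 AU.

d ≈ 2.95 AU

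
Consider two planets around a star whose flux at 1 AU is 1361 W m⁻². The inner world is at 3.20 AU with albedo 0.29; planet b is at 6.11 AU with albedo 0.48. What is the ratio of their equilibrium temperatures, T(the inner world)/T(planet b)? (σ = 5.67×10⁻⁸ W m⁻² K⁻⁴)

T_eq = [S₀(1−A)/(4σd²)]^(1/4), so T ∝ (1−A)^(1/4) / √d.
T₁ = [1361×0.71/(4×5.67×10⁻⁸×3.20²)]^(1/4) = 142.82 K.
T₂ = [1361×0.52/(4×5.67×10⁻⁸×6.11²)]^(1/4) = 95.62 K.

T₁/T₂ ≈ 1.494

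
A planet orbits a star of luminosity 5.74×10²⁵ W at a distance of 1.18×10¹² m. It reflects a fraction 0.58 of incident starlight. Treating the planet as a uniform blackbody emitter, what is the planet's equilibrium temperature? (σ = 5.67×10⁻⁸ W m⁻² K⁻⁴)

T_eq ≈ 49.6 K

Flux: S = L/(4πd²) = 5.74×10²⁵/(4π×(1.18×10¹²)²) = 3.28 W m⁻².
Energy balance: absorbed = emitted ⇒ πR²·S(1−A) = 4πR²·σT_eq⁴, so T_eq⁴ = S(1−A)/(4σ).
T_eq = [3.28 × 0.42 / (4 × 5.67×10⁻⁸)]^(1/4) = (6.07×10⁶)^(1/4) = 49.6 K.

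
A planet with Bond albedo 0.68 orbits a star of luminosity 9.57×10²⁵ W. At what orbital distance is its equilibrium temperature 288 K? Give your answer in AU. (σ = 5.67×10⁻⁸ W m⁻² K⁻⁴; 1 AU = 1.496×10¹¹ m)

d ≈ 0.264 AU

From T_eq⁴ = L(1−A)/(16πσd²): d = √[L(1−A)/(16πσT_eq⁴)].
d = √[9.57×10²⁵ × 0.32 / (16π × 5.67×10⁻⁸ × (288)⁴)] = 3.95×10¹⁰ m = 0.264 AU.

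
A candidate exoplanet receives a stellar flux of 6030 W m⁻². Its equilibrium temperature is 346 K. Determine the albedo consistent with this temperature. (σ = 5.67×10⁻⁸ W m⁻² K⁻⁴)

From T_eq⁴ = S(1−A)/(4σ): 1−A = 4σT_eq⁴/S.
1−A = 4 × 5.67×10⁻⁸ × (346)⁴ / 6030 = 0.539.

A ≈ 0.46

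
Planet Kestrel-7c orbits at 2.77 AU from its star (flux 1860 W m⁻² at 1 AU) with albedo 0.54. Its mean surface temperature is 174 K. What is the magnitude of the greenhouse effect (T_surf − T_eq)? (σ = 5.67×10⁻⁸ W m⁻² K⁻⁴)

ΔT ≈ 25.1 K

S = 1860/2.77² = 242.4 W m⁻².
T_eq = [S(1−A)/(4σ)]^(1/4) = [242.4×0.46/(4×5.67×10⁻⁸)]^(1/4) = 148.9 K.
ΔT = T_surf − T_eq = 174 − 148.9.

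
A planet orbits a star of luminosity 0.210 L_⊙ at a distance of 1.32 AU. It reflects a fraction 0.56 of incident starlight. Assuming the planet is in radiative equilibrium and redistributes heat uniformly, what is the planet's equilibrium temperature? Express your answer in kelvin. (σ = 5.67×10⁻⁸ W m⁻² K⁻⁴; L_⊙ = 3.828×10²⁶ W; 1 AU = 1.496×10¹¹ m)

T_eq ≈ 134 K

d = 1.32 AU = 1.97×10¹¹ m.
L = 0.210 × 3.828×10²⁶ = 8.04×10²⁵ W.
Flux: S = L/(4πd²) = 8.04×10²⁵/(4π×(1.97×10¹¹)²) = 164 W m⁻².
Energy balance: absorbed = emitted ⇒ πR²·S(1−A) = 4πR²·σT_eq⁴, so T_eq⁴ = S(1−A)/(4σ).
T_eq = [164 × 0.44 / (4 × 5.67×10⁻⁸)]^(1/4) = (3.18×10⁸)^(1/4) = 134 K.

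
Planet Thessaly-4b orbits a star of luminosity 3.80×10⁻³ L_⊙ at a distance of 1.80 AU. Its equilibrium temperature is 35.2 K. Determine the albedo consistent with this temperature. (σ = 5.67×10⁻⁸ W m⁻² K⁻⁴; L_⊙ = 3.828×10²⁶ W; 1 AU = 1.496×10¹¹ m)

d = 1.80 AU = 2.69×10¹¹ m.
L = 3.80×10⁻³ × 3.828×10²⁶ = 1.45×10²⁴ W.
Flux: S = L/(4πd²) = 1.45×10²⁴/(4π×(2.69×10¹¹)²) = 1.60 W m⁻².
From T_eq⁴ = S(1−A)/(4σ): 1−A = 4σT_eq⁴/S.
1−A = 4 × 5.67×10⁻⁸ × (35.2)⁴ / 1.60 = 0.218.

A ≈ 0.78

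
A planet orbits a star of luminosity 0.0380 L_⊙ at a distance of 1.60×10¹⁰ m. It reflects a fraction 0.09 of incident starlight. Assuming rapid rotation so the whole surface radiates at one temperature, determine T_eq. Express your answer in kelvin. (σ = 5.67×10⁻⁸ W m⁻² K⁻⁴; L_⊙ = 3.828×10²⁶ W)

L = 0.0380 × 3.828×10²⁶ = 1.45×10²⁵ W.
Flux: S = L/(4πd²) = 1.45×10²⁵/(4π×(1.60×10¹⁰)²) = 4520 W m⁻².
Energy balance: absorbed = emitted ⇒ πR²·S(1−A) = 4πR²·σT_eq⁴, so T_eq⁴ = S(1−A)/(4σ).
T_eq = [4520 × 0.91 / (4 × 5.67×10⁻⁸)]^(1/4) = (1.81×10¹⁰)^(1/4) = 367 K.

T_eq ≈ 367 K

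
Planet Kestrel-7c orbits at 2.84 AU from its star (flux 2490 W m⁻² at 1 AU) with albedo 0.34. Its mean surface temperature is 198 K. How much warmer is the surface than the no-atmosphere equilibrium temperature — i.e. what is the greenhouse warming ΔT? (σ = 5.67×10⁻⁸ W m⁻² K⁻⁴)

S = 2490/2.84² = 308.7 W m⁻².
T_eq = [S(1−A)/(4σ)]^(1/4) = [308.7×0.66/(4×5.67×10⁻⁸)]^(1/4) = 173.1 K.
ΔT = T_surf − T_eq = 198 − 173.1.

ΔT ≈ 24.9 K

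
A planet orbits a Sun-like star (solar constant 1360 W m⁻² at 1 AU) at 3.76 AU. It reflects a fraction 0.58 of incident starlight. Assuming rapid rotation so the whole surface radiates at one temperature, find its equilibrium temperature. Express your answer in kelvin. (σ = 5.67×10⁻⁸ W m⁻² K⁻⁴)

Flux at 3.76 AU: S = 1360/3.76² = 96.2 W m⁻².
Energy balance: absorbed = emitted ⇒ πR²·S(1−A) = 4πR²·σT_eq⁴, so T_eq⁴ = S(1−A)/(4σ).
T_eq = [96.2 × 0.42 / (4 × 5.67×10⁻⁸)]^(1/4) = (1.78×10⁸)^(1/4) = 116 K.

T_eq ≈ 116 K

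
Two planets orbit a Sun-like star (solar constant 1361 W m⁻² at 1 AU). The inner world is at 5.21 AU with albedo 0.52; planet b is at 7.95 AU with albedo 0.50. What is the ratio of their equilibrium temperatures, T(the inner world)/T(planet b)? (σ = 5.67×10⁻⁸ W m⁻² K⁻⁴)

T₁/T₂ ≈ 1.223

T_eq = [S₀(1−A)/(4σd²)]^(1/4), so T ∝ (1−A)^(1/4) / √d.
T₁ = [1361×0.48/(4×5.67×10⁻⁸×5.21²)]^(1/4) = 101.50 K.
T₂ = [1361×0.50/(4×5.67×10⁻⁸×7.95²)]^(1/4) = 83.01 K.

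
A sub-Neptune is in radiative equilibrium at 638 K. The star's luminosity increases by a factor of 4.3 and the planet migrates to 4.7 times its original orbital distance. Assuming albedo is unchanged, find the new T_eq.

T_eq ≈ 424 K

T_eq ∝ L^(1/4) · d^(−1/2).
T′ = 638 × 4.3^(1/4) / 4.7^(1/2) = 424 K.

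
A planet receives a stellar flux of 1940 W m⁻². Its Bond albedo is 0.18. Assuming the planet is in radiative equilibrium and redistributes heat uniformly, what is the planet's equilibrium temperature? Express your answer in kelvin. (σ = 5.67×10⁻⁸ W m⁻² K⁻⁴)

T_eq ≈ 289 K

Energy balance: absorbed = emitted ⇒ πR²·S(1−A) = 4πR²·σT_eq⁴, so T_eq⁴ = S(1−A)/(4σ).
T_eq = [1940 × 0.82 / (4 × 5.67×10⁻⁸)]^(1/4) = (7.01×10⁹)^(1/4) = 289 K.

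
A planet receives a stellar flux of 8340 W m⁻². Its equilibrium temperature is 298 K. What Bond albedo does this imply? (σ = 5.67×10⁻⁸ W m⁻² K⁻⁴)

A ≈ 0.79

From T_eq⁴ = S(1−A)/(4σ): 1−A = 4σT_eq⁴/S.
1−A = 4 × 5.67×10⁻⁸ × (298)⁴ / 8340 = 0.214.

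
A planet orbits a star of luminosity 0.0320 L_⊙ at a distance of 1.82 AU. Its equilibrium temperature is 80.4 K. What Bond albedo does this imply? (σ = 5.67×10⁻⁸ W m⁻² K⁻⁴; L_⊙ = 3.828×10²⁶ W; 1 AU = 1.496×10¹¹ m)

A ≈ 0.28

d = 1.82 AU = 2.72×10¹¹ m.
L = 0.0320 × 3.828×10²⁶ = 1.22×10²⁵ W.
Flux: S = L/(4πd²) = 1.22×10²⁵/(4π×(2.72×10¹¹)²) = 13.1 W m⁻².
From T_eq⁴ = S(1−A)/(4σ): 1−A = 4σT_eq⁴/S.
1−A = 4 × 5.67×10⁻⁸ × (80.4)⁴ / 13.1 = 0.721.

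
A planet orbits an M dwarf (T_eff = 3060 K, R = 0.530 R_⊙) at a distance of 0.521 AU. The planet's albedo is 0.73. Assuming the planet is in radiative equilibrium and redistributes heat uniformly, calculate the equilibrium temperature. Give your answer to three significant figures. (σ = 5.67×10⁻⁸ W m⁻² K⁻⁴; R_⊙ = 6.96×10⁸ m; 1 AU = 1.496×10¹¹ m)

T_eq ≈ 107 K

R_⋆ = 0.530 × 6.96×10⁸ = 3.69×10⁸ m.
d = 0.521 AU = 7.79×10¹⁰ m.
L = 4πR_⋆²σT_⋆⁴ = 4π(3.69×10⁸)² × 5.67×10⁻⁸ × (3060)⁴ = 8.50×10²⁴ W.
S = L/(4πd²) = 111 W m⁻².
Energy balance: absorbed = emitted ⇒ πR²·S(1−A) = 4πR²·σT_eq⁴, so T_eq⁴ = S(1−A)/(4σ).
T_eq = [111 × 0.27 / (4 × 5.67×10⁻⁸)]^(1/4) = (1.33×10⁸)^(1/4) = 107 K.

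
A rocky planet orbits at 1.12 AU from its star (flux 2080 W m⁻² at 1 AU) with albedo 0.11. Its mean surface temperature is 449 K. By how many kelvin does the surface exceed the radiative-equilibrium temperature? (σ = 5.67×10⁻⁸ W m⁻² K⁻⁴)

S = 2080/1.12² = 1658 W m⁻².
T_eq = [S(1−A)/(4σ)]^(1/4) = [1658×0.89/(4×5.67×10⁻⁸)]^(1/4) = 284.0 K.
ΔT = T_surf − T_eq = 449 − 284.0.

ΔT ≈ 165.0 K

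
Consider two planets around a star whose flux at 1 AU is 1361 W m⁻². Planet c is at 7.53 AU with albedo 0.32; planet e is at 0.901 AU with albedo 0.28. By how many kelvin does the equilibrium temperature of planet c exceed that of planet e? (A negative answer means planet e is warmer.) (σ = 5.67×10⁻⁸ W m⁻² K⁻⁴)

T_eq = [S₀(1−A)/(4σd²)]^(1/4), so T ∝ (1−A)^(1/4) / √d.
T₁ = [1361×0.68/(4×5.67×10⁻⁸×7.53²)]^(1/4) = 92.11 K.
T₂ = [1361×0.72/(4×5.67×10⁻⁸×0.901²)]^(1/4) = 270.10 K.

ΔT ≈ -178.0 K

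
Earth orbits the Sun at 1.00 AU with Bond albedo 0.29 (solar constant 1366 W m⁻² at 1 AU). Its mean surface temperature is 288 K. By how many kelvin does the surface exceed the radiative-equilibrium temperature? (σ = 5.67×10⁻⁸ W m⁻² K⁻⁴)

ΔT ≈ 32.3 K

S = 1366/1.00² = 1366 W m⁻².
T_eq = [S(1−A)/(4σ)]^(1/4) = [1366×0.71/(4×5.67×10⁻⁸)]^(1/4) = 255.7 K.
ΔT = T_surf − T_eq = 288 − 255.7.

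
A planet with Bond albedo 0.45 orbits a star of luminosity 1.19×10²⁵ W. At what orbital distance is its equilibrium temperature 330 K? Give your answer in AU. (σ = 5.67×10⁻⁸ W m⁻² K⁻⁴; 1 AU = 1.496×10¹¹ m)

d ≈ 0.0930 AU

From T_eq⁴ = L(1−A)/(16πσd²): d = √[L(1−A)/(16πσT_eq⁴)].
d = √[1.19×10²⁵ × 0.55 / (16π × 5.67×10⁻⁸ × (330)⁴)] = 1.39×10¹⁰ m = 0.0930 AU.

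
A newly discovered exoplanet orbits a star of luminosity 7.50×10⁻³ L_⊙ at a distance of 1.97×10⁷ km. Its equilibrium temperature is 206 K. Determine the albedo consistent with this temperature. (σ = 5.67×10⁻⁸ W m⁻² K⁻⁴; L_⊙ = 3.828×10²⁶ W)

A ≈ 0.31

d = 1.97×10⁷ km = 1.97×10¹⁰ m.
L = 7.50×10⁻³ × 3.828×10²⁶ = 2.87×10²⁴ W.
Flux: S = L/(4πd²) = 2.87×10²⁴/(4π×(1.97×10¹⁰)²) = 589 W m⁻².
From T_eq⁴ = S(1−A)/(4σ): 1−A = 4σT_eq⁴/S.
1−A = 4 × 5.67×10⁻⁸ × (206)⁴ / 589 = 0.694.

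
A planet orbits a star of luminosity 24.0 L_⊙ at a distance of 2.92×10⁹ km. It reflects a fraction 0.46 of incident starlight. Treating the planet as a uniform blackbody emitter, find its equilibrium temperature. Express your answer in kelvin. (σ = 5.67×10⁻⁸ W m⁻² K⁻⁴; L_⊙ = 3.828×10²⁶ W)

T_eq ≈ 120 K

d = 2.92×10⁹ km = 2.92×10¹² m.
L = 24.0 × 3.828×10²⁶ = 9.19×10²⁷ W.
Flux: S = L/(4πd²) = 9.19×10²⁷/(4π×(2.92×10¹²)²) = 85.7 W m⁻².
Energy balance: absorbed = emitted ⇒ πR²·S(1−A) = 4πR²·σT_eq⁴, so T_eq⁴ = S(1−A)/(4σ).
T_eq = [85.7 × 0.54 / (4 × 5.67×10⁻⁸)]^(1/4) = (2.04×10⁸)^(1/4) = 120 K.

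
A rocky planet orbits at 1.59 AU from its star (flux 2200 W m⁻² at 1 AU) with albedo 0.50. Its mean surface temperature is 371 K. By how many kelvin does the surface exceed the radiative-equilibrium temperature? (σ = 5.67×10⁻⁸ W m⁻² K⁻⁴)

ΔT ≈ 161.7 K

S = 2200/1.59² = 870.2 W m⁻².
T_eq = [S(1−A)/(4σ)]^(1/4) = [870.2×0.50/(4×5.67×10⁻⁸)]^(1/4) = 209.3 K.
ΔT = T_surf − T_eq = 371 − 209.3.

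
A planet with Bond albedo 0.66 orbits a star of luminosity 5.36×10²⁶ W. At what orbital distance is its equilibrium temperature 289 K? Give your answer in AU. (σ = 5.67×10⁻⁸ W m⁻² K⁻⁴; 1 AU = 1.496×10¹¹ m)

From T_eq⁴ = L(1−A)/(16πσd²): d = √[L(1−A)/(16πσT_eq⁴)].
d = √[5.36×10²⁶ × 0.34 / (16π × 5.67×10⁻⁸ × (289)⁴)] = 9.57×10¹⁰ m = 0.640 AU.

d ≈ 0.640 AU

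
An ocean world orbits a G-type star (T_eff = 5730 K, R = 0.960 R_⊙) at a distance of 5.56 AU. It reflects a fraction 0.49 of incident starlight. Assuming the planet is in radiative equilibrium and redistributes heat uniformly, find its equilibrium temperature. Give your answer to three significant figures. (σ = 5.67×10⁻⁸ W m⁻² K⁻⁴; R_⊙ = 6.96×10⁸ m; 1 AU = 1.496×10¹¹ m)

R_⋆ = 0.960 × 6.96×10⁸ = 6.68×10⁸ m.
d = 5.56 AU = 8.32×10¹¹ m.
L = 4πR_⋆²σT_⋆⁴ = 4π(6.68×10⁸)² × 5.67×10⁻⁸ × (5730)⁴ = 3.43×10²⁶ W.
S = L/(4πd²) = 39.4 W m⁻².
Energy balance: absorbed = emitted ⇒ πR²·S(1−A) = 4πR²·σT_eq⁴, so T_eq⁴ = S(1−A)/(4σ).
T_eq = [39.4 × 0.51 / (4 × 5.67×10⁻⁸)]^(1/4) = (8.87×10⁷)^(1/4) = 97.0 K.

T_eq ≈ 97.0 K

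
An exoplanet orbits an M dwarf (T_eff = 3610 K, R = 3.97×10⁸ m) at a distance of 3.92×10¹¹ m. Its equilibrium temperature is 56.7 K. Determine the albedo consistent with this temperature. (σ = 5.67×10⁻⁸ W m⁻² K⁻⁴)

L = 4πR_⋆²σT_⋆⁴ = 4π(3.97×10⁸)² × 5.67×10⁻⁸ × (3610)⁴ = 1.91×10²⁵ W.
S = L/(4πd²) = 9.88 W m⁻².
From T_eq⁴ = S(1−A)/(4σ): 1−A = 4σT_eq⁴/S.
1−A = 4 × 5.67×10⁻⁸ × (56.7)⁴ / 9.88 = 0.237.

A ≈ 0.76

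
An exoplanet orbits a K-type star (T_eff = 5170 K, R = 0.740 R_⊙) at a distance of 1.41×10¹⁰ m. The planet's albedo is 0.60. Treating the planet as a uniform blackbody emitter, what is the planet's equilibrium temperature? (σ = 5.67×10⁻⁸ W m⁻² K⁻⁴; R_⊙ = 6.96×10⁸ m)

R_⋆ = 0.740 × 6.96×10⁸ = 5.15×10⁸ m.
L = 4πR_⋆²σT_⋆⁴ = 4π(5.15×10⁸)² × 5.67×10⁻⁸ × (5170)⁴ = 1.35×10²⁶ W.
S = L/(4πd²) = 5.40×10⁴ W m⁻².
Energy balance: absorbed = emitted ⇒ πR²·S(1−A) = 4πR²·σT_eq⁴, so T_eq⁴ = S(1−A)/(4σ).
T_eq = [5.40×10⁴ × 0.40 / (4 × 5.67×10⁻⁸)]^(1/4) = (9.53×10¹⁰)^(1/4) = 556 K.

T_eq ≈ 556 K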